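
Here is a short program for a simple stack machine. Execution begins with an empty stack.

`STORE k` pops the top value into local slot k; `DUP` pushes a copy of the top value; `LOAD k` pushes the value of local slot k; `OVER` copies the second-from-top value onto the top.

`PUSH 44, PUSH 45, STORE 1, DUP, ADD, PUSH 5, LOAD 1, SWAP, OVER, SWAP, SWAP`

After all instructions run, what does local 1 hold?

PUSH 44 -> 44
PUSH 45 -> 44 45
STORE 1 -> 44
DUP     -> 44 44
ADD     -> 88
PUSH 5  -> 88 5
LOAD 1  -> 88 5 45
SWAP    -> 88 45 5
OVER    -> 88 45 5 45
SWAP    -> 88 45 45 5
SWAP    -> 88 45 5 45

45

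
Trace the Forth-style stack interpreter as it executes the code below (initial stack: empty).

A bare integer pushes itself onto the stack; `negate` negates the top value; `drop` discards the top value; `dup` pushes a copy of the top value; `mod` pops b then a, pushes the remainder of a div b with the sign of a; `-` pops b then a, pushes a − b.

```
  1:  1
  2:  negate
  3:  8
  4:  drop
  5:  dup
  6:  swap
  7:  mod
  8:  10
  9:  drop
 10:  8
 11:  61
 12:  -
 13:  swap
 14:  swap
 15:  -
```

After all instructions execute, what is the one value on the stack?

1      -> 1
negate -> -1
8      -> -1 8
drop   -> -1
dup    -> -1 -1
swap   -> -1 -1
mod    -> 0
10     -> 0 10
drop   -> 0
8      -> 0 8
61     -> 0 8 61
-      -> 0 -53
swap   -> -53 0
swap   -> 0 -53
-      -> 53

53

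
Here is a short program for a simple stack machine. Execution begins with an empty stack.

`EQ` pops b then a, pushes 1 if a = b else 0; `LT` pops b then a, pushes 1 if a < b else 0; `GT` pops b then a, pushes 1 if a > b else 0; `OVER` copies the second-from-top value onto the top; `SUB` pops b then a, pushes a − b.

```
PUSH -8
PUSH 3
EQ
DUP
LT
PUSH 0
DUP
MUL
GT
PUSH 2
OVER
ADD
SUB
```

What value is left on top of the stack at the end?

PUSH -8 : [-8]
PUSH 3  : [-8, 3]
EQ      : [0]
DUP     : [0, 0]
LT      : [0]
PUSH 0  : [0, 0]
DUP     : [0, 0, 0]
MUL     : [0, 0]
GT      : [0]
PUSH 2  : [0, 2]
OVER    : [0, 2, 0]
ADD     : [0, 2]
SUB     : [-2]

-2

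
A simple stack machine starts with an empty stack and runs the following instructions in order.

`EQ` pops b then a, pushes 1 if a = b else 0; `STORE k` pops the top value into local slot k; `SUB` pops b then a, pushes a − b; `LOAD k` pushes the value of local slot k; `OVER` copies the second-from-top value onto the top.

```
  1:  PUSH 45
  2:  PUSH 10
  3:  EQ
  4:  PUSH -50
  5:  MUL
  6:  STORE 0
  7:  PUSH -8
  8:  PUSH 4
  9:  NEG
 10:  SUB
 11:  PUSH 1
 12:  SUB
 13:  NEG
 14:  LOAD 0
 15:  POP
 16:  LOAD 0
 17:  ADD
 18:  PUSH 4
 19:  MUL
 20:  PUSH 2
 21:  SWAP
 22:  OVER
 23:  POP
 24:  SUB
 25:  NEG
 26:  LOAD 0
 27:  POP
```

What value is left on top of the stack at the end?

PUSH 45  → 45
PUSH 10  → 45 10
EQ       → 0
PUSH -50 → 0 -50
MUL      → 0
STORE 0  → (empty)
PUSH -8  → -8
PUSH 4   → -8 4
NEG      → -8 -4
SUB      → -4
PUSH 1   → -4 1
SUB      → -5
NEG      → 5
LOAD 0   → 5 0
POP      → 5
LOAD 0   → 5 0
ADD      → 5
PUSH 4   → 5 4
MUL      → 20
PUSH 2   → 20 2
SWAP     → 2 20
OVER     → 2 20 2
POP      → 2 20
SUB      → -18
NEG      → 18
LOAD 0   → 18 0
POP      → 18

18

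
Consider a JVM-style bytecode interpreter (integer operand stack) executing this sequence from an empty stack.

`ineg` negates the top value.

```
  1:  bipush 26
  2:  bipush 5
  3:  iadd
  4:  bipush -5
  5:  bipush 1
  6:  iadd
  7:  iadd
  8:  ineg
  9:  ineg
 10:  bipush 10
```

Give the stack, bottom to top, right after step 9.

bipush 26  [26]
bipush 5   [26, 5]
iadd       [31]
bipush -5  [31, -5]
bipush 1   [31, -5, 1]
iadd       [31, -4]
iadd       [27]
ineg       [-27]
ineg       [27]

[27]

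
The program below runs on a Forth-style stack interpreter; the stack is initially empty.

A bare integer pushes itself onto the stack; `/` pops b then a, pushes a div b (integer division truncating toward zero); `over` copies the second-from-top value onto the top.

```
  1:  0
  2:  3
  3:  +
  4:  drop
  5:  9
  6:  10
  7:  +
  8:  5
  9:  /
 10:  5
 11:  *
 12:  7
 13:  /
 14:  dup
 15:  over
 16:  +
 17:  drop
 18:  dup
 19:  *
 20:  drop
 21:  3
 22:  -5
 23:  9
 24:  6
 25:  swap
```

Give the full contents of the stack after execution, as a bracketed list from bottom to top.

[3, -5, 6, 9]

0    -> [0]
3    -> [0, 3]
+    -> [3]
drop -> []
9    -> [9]
10   -> [9, 10]
+    -> [19]
5    -> [19, 5]
/    -> [3]
5    -> [3, 5]
*    -> [15]
7    -> [15, 7]
/    -> [2]
dup  -> [2, 2]
over -> [2, 2, 2]
+    -> [2, 4]
drop -> [2]
dup  -> [2, 2]
*    -> [4]
drop -> []
3    -> [3]
-5   -> [3, -5]
9    -> [3, -5, 9]
6    -> [3, -5, 9, 6]
swap -> [3, -5, 6, 9]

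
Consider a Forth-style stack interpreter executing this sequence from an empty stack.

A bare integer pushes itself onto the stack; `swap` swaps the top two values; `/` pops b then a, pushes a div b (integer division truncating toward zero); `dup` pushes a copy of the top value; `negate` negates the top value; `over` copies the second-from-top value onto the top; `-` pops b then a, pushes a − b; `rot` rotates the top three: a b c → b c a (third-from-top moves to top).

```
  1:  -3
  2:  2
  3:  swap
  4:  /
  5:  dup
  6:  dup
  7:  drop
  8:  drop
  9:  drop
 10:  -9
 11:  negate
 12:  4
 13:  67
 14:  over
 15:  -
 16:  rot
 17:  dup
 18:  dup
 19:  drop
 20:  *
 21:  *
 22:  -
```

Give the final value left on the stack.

-3     : [-3]
2      : [-3, 2]
swap   : [2, -3]
/      : [0]
dup    : [0, 0]
dup    : [0, 0, 0]
drop   : [0, 0]
drop   : [0]
drop   : []
-9     : [-9]
negate : [9]
4      : [9, 4]
67     : [9, 4, 67]
over   : [9, 4, 67, 4]
-      : [9, 4, 63]
rot    : [4, 63, 9]
dup    : [4, 63, 9, 9]
dup    : [4, 63, 9, 9, 9]
drop   : [4, 63, 9, 9]
*      : [4, 63, 81]
*      : [4, 5103]
-      : [-5099]

-5099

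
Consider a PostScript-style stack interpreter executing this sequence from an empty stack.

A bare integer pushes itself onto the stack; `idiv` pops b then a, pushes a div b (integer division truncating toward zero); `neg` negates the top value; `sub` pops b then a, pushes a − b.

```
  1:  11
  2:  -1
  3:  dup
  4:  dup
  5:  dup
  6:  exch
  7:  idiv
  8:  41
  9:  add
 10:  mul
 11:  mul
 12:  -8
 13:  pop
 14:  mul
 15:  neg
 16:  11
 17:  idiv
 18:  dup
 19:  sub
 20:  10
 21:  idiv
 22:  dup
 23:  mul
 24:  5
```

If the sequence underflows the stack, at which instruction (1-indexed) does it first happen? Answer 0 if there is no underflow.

0

11   → [11]
-1   → [11, -1]
dup  → [11, -1, -1]
dup  → [11, -1, -1, -1]
dup  → [11, -1, -1, -1, -1]
exch → [11, -1, -1, -1, -1]
idiv → [11, -1, -1, 1]
41   → [11, -1, -1, 1, 41]
add  → [11, -1, -1, 42]
mul  → [11, -1, -42]
mul  → [11, 42]
-8   → [11, 42, -8]
pop  → [11, 42]
mul  → [462]
neg  → [-462]
11   → [-462, 11]
idiv → [-42]
dup  → [-42, -42]
sub  → [0]
10   → [0, 10]
idiv → [0]
dup  → [0, 0]
mul  → [0]
5    → [0, 5]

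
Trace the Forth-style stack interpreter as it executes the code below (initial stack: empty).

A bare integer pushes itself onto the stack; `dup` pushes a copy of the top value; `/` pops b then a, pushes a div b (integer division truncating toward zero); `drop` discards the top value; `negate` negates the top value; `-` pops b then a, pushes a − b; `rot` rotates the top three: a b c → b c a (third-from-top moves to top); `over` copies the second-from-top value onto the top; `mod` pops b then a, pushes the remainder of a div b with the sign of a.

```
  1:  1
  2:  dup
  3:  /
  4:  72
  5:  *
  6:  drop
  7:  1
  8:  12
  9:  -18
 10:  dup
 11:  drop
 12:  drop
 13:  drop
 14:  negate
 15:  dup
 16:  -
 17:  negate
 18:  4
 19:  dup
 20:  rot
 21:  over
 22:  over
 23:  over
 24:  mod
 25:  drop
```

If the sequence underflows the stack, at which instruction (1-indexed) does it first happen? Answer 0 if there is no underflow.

1      -> 1
dup    -> 1 1
/      -> 1
72     -> 1 72
*      -> 72
drop   -> (empty)
1      -> 1
12     -> 1 12
-18    -> 1 12 -18
dup    -> 1 12 -18 -18
drop   -> 1 12 -18
drop   -> 1 12
drop   -> 1
negate -> -1
dup    -> -1 -1
-      -> 0
negate -> 0
4      -> 0 4
dup    -> 0 4 4
rot    -> 4 4 0
over   -> 4 4 0 4
over   -> 4 4 0 4 0
over   -> 4 4 0 4 0 4
mod    -> 4 4 0 4 0
drop   -> 4 4 0 4

0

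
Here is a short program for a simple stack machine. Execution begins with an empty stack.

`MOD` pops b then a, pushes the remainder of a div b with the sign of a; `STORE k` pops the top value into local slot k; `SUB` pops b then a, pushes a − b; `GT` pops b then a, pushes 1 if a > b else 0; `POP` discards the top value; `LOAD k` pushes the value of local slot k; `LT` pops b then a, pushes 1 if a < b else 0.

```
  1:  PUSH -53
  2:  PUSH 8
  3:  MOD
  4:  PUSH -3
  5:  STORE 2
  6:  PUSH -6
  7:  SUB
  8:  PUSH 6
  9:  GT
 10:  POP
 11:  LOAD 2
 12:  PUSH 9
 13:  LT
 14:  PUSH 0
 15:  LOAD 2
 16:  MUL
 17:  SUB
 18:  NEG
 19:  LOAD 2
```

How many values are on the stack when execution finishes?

2

PUSH -53 -> -53
PUSH 8   -> -53 8
MOD      -> -5
PUSH -3  -> -5 -3
STORE 2  -> -5
PUSH -6  -> -5 -6
SUB      -> 1
PUSH 6   -> 1 6
GT       -> 0
POP      -> (empty)
LOAD 2   -> -3
PUSH 9   -> -3 9
LT       -> 1
PUSH 0   -> 1 0
LOAD 2   -> 1 0 -3
MUL      -> 1 0
SUB      -> 1
NEG      -> -1
LOAD 2   -> -1 -3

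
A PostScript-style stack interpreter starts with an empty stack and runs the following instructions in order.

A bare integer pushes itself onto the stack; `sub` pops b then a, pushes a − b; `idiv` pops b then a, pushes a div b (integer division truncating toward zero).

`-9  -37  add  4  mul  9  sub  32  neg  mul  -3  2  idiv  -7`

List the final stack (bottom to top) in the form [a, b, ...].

-9   -> [-9]
-37  -> [-9, -37]
add  -> [-46]
4    -> [-46, 4]
mul  -> [-184]
9    -> [-184, 9]
sub  -> [-193]
32   -> [-193, 32]
neg  -> [-193, -32]
mul  -> [6176]
-3   -> [6176, -3]
2    -> [6176, -3, 2]
idiv -> [6176, -1]
-7   -> [6176, -1, -7]

[6176, -1, -7]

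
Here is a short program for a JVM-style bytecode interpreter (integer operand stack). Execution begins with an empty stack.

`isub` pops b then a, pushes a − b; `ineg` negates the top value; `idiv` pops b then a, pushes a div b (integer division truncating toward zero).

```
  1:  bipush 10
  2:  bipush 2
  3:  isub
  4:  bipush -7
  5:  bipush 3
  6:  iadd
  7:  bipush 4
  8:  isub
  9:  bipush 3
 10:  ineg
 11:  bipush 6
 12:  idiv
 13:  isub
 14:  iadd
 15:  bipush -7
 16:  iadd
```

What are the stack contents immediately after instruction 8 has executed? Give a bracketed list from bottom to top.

[8, -8]

bipush 10  [10]
bipush 2   [10, 2]
isub       [8]
bipush -7  [8, -7]
bipush 3   [8, -7, 3]
iadd       [8, -4]
bipush 4   [8, -4, 4]
isub       [8, -8]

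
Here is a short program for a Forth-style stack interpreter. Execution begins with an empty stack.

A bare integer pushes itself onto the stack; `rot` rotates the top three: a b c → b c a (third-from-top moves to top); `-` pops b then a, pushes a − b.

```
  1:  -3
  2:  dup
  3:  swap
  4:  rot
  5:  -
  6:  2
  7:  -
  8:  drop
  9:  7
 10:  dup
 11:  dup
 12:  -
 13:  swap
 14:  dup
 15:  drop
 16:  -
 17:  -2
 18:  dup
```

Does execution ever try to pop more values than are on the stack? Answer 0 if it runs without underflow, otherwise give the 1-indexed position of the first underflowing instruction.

4

-3    -3
dup   -3 -3
swap  -3 -3
rot  — needs 3 operands, stack has 2 → underflow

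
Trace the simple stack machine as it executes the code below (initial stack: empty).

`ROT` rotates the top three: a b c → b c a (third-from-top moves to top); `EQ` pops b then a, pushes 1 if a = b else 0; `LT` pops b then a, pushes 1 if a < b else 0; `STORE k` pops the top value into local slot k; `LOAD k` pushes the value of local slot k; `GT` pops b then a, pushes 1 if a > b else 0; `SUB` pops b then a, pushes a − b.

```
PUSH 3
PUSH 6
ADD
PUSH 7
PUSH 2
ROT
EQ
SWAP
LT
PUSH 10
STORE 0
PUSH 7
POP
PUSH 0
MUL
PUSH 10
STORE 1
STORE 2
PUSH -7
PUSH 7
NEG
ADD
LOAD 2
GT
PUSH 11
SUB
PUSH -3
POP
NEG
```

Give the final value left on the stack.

11

PUSH 3  → [3]
PUSH 6  → [3, 6]
ADD     → [9]
PUSH 7  → [9, 7]
PUSH 2  → [9, 7, 2]
ROT     → [7, 2, 9]
EQ      → [7, 0]
SWAP    → [0, 7]
LT      → [1]
PUSH 10 → [1, 10]
STORE 0 → [1]
PUSH 7  → [1, 7]
POP     → [1]
PUSH 0  → [1, 0]
MUL     → [0]
PUSH 10 → [0, 10]
STORE 1 → [0]
STORE 2 → []
PUSH -7 → [-7]
PUSH 7  → [-7, 7]
NEG     → [-7, -7]
ADD     → [-14]
LOAD 2  → [-14, 0]
GT      → [0]
PUSH 11 → [0, 11]
SUB     → [-11]
PUSH -3 → [-11, -3]
POP     → [-11]
NEG     → [11]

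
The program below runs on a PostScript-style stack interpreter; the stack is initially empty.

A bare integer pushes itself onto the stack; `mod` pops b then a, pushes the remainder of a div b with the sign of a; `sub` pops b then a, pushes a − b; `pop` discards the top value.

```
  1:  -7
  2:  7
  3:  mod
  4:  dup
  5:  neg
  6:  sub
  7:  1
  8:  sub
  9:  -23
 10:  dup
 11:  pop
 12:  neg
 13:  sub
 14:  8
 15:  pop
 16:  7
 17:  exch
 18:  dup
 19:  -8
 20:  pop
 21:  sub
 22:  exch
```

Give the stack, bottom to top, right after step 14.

[-24, 8]

-7  → -7
7   → -7 7
mod → 0
dup → 0 0
neg → 0 0
sub → 0
1   → 0 1
sub → -1
-23 → -1 -23
dup → -1 -23 -23
pop → -1 -23
neg → -1 23
sub → -24
8   → -24 8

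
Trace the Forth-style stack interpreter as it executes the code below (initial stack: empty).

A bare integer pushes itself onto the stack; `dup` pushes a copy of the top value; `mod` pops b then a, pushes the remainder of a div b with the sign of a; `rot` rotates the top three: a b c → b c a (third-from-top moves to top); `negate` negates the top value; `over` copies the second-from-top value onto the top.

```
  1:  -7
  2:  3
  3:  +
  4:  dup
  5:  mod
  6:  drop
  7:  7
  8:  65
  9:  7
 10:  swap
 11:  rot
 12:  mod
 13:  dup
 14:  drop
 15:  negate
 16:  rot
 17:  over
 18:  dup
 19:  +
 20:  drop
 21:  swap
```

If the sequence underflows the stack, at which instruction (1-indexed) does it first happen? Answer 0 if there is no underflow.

-7     : [-7]
3      : [-7, 3]
+      : [-4]
dup    : [-4, -4]
mod    : [0]
drop   : []
7      : [7]
65     : [7, 65]
7      : [7, 65, 7]
swap   : [7, 7, 65]
rot    : [7, 65, 7]
mod    : [7, 2]
dup    : [7, 2, 2]
drop   : [7, 2]
negate : [7, -2]
rot  — needs 3 operands, stack has 2 → underflow

16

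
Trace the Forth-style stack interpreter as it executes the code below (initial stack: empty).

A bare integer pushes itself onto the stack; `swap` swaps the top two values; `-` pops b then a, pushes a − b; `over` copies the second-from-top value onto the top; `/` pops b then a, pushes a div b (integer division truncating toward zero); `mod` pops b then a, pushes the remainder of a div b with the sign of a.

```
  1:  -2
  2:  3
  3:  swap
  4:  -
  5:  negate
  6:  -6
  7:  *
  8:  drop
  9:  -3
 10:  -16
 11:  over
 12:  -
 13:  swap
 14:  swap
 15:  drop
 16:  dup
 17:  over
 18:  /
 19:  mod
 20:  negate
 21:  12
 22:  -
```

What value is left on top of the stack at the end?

-12

-2     → [-2]
3      → [-2, 3]
swap   → [3, -2]
-      → [5]
negate → [-5]
-6     → [-5, -6]
*      → [30]
drop   → []
-3     → [-3]
-16    → [-3, -16]
over   → [-3, -16, -3]
-      → [-3, -13]
swap   → [-13, -3]
swap   → [-3, -13]
drop   → [-3]
dup    → [-3, -3]
over   → [-3, -3, -3]
/      → [-3, 1]
mod    → [0]
negate → [0]
12     → [0, 12]
-      → [-12]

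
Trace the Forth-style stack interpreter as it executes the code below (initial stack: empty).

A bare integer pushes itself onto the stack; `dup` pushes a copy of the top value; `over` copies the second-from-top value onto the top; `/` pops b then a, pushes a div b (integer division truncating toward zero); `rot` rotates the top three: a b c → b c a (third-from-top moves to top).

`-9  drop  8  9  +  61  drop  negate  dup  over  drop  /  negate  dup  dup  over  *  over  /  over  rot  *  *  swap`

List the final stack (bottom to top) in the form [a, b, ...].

-9     -> -9
drop   -> (empty)
8      -> 8
9      -> 8 9
+      -> 17
61     -> 17 61
drop   -> 17
negate -> -17
dup    -> -17 -17
over   -> -17 -17 -17
drop   -> -17 -17
/      -> 1
negate -> -1
dup    -> -1 -1
dup    -> -1 -1 -1
over   -> -1 -1 -1 -1
*      -> -1 -1 1
over   -> -1 -1 1 -1
/      -> -1 -1 -1
over   -> -1 -1 -1 -1
rot    -> -1 -1 -1 -1
*      -> -1 -1 1
*      -> -1 -1
swap   -> -1 -1

[-1, -1]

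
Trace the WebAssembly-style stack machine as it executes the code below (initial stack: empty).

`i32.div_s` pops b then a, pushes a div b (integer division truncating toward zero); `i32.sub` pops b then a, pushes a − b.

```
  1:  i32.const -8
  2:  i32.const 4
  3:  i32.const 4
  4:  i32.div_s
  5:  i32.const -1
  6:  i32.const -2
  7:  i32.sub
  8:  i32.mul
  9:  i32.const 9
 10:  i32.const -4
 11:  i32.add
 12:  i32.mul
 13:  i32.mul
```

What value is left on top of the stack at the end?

i32.const -8 : [-8]
i32.const 4  : [-8, 4]
i32.const 4  : [-8, 4, 4]
i32.div_s    : [-8, 1]
i32.const -1 : [-8, 1, -1]
i32.const -2 : [-8, 1, -1, -2]
i32.sub      : [-8, 1, 1]
i32.mul      : [-8, 1]
i32.const 9  : [-8, 1, 9]
i32.const -4 : [-8, 1, 9, -4]
i32.add      : [-8, 1, 5]
i32.mul      : [-8, 5]
i32.mul      : [-40]

-40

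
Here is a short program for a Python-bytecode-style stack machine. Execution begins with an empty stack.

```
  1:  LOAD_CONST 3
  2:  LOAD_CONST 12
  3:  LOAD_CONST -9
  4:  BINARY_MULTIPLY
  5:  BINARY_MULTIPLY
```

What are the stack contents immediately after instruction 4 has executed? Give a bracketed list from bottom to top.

LOAD_CONST 3     [3]
LOAD_CONST 12    [3, 12]
LOAD_CONST -9    [3, 12, -9]
BINARY_MULTIPLY  [3, -108]

[3, -108]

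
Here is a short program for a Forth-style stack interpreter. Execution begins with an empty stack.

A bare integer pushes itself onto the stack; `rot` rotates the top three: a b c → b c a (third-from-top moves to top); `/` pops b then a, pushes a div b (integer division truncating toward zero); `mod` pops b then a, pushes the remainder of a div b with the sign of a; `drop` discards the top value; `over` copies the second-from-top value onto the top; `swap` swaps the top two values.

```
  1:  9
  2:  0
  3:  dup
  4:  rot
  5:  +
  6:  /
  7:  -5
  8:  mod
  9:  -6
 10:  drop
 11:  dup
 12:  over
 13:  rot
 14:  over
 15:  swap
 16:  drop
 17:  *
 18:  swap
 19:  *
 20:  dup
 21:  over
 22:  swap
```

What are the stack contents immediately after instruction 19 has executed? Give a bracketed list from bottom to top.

[0]

9    : [9]
0    : [9, 0]
dup  : [9, 0, 0]
rot  : [0, 0, 9]
+    : [0, 9]
/    : [0]
-5   : [0, -5]
mod  : [0]
-6   : [0, -6]
drop : [0]
dup  : [0, 0]
over : [0, 0, 0]
rot  : [0, 0, 0]
over : [0, 0, 0, 0]
swap : [0, 0, 0, 0]
drop : [0, 0, 0]
*    : [0, 0]
swap : [0, 0]
*    : [0]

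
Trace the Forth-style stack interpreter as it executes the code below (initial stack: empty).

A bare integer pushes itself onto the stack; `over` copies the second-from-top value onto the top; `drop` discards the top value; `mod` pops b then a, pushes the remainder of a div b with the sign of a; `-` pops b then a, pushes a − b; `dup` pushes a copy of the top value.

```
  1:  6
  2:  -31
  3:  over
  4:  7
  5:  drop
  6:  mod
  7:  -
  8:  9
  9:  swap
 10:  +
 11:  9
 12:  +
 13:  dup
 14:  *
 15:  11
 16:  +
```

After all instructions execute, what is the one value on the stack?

636

6    -> [6]
-31  -> [6, -31]
over -> [6, -31, 6]
7    -> [6, -31, 6, 7]
drop -> [6, -31, 6]
mod  -> [6, -1]
-    -> [7]
9    -> [7, 9]
swap -> [9, 7]
+    -> [16]
9    -> [16, 9]
+    -> [25]
dup  -> [25, 25]
*    -> [625]
11   -> [625, 11]
+    -> [636]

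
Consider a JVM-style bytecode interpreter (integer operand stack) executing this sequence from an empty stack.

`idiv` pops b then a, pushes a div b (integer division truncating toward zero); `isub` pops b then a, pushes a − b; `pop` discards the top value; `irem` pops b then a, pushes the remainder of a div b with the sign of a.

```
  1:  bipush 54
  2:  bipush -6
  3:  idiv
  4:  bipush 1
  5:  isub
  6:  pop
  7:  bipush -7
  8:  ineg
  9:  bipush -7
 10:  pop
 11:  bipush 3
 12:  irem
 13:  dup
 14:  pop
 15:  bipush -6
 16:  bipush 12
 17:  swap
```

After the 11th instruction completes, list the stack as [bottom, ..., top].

bipush 54 : 54
bipush -6 : 54 -6
idiv      : -9
bipush 1  : -9 1
isub      : -10
pop       : (empty)
bipush -7 : -7
ineg      : 7
bipush -7 : 7 -7
pop       : 7
bipush 3  : 7 3

[7, 3]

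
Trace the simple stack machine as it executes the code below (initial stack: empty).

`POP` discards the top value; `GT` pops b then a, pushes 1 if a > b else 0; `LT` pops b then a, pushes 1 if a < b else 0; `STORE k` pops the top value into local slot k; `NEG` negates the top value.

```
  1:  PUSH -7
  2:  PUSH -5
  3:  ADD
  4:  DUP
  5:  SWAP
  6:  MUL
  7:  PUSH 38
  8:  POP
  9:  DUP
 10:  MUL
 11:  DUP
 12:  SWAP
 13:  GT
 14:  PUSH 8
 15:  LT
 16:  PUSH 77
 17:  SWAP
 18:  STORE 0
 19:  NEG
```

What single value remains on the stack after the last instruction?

PUSH -7 -> -7
PUSH -5 -> -7 -5
ADD     -> -12
DUP     -> -12 -12
SWAP    -> -12 -12
MUL     -> 144
PUSH 38 -> 144 38
POP     -> 144
DUP     -> 144 144
MUL     -> 20736
DUP     -> 20736 20736
SWAP    -> 20736 20736
GT      -> 0
PUSH 8  -> 0 8
LT      -> 1
PUSH 77 -> 1 77
SWAP    -> 77 1
STORE 0 -> 77
NEG     -> -77

-77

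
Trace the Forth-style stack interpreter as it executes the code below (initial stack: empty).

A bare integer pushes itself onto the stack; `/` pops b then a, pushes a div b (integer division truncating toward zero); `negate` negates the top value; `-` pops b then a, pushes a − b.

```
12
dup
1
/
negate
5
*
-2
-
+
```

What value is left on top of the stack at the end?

-46

12     -> 12
dup    -> 12 12
1      -> 12 12 1
/      -> 12 12
negate -> 12 -12
5      -> 12 -12 5
*      -> 12 -60
-2     -> 12 -60 -2
-      -> 12 -58
+      -> -46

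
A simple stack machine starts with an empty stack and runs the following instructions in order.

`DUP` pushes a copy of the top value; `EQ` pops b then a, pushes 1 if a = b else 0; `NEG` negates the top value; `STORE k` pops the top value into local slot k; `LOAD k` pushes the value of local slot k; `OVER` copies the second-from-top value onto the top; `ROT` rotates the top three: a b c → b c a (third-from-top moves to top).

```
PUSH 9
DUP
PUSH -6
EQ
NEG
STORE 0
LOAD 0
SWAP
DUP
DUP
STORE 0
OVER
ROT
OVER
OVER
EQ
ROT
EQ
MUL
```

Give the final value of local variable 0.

9

PUSH 9  → [9]
DUP     → [9, 9]
PUSH -6 → [9, 9, -6]
EQ      → [9, 0]
NEG     → [9, 0]
STORE 0 → [9]
LOAD 0  → [9, 0]
SWAP    → [0, 9]
DUP     → [0, 9, 9]
DUP     → [0, 9, 9, 9]
STORE 0 → [0, 9, 9]
OVER    → [0, 9, 9, 9]
ROT     → [0, 9, 9, 9]
OVER    → [0, 9, 9, 9, 9]
OVER    → [0, 9, 9, 9, 9, 9]
EQ      → [0, 9, 9, 9, 1]
ROT     → [0, 9, 9, 1, 9]
EQ      → [0, 9, 9, 0]
MUL     → [0, 9, 0]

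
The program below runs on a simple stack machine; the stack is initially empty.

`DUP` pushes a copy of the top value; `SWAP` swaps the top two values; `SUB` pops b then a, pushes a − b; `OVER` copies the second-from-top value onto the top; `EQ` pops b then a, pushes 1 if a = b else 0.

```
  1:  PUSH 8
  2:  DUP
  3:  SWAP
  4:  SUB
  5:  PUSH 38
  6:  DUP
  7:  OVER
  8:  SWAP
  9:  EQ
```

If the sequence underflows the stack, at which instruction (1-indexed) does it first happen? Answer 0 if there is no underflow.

PUSH 8  → 8
DUP     → 8 8
SWAP    → 8 8
SUB     → 0
PUSH 38 → 0 38
DUP     → 0 38 38
OVER    → 0 38 38 38
SWAP    → 0 38 38 38
EQ      → 0 38 1

0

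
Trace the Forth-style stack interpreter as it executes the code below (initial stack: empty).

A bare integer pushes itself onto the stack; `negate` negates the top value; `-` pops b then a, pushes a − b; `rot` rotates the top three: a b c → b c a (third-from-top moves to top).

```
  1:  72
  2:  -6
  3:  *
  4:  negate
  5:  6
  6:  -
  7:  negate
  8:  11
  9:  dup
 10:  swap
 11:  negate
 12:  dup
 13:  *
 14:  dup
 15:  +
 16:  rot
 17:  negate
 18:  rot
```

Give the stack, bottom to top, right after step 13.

72     : [72]
-6     : [72, -6]
*      : [-432]
negate : [432]
6      : [432, 6]
-      : [426]
negate : [-426]
11     : [-426, 11]
dup    : [-426, 11, 11]
swap   : [-426, 11, 11]
negate : [-426, 11, -11]
dup    : [-426, 11, -11, -11]
*      : [-426, 11, 121]

[-426, 11, 121]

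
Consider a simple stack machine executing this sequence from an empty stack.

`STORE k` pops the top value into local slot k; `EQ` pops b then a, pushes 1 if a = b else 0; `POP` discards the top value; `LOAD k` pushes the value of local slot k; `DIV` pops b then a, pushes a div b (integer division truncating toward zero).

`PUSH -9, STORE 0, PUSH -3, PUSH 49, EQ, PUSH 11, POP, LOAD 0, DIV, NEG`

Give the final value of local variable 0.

PUSH -9  -9
STORE 0  (empty)
PUSH -3  -3
PUSH 49  -3 49
EQ       0
PUSH 11  0 11
POP      0
LOAD 0   0 -9
DIV      0
NEG      0

-9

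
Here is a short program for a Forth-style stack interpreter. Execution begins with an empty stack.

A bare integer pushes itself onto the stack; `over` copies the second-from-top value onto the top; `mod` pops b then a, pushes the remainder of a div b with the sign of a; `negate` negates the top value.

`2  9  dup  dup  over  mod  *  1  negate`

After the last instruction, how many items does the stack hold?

4

2      -> 2
9      -> 2 9
dup    -> 2 9 9
dup    -> 2 9 9 9
over   -> 2 9 9 9 9
mod    -> 2 9 9 0
*      -> 2 9 0
1      -> 2 9 0 1
negate -> 2 9 0 -1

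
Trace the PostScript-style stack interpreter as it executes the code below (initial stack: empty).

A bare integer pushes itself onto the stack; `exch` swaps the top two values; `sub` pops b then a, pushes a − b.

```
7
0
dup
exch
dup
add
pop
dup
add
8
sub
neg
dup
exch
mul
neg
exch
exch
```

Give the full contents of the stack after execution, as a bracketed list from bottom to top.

7     [7]
0     [7, 0]
dup   [7, 0, 0]
exch  [7, 0, 0]
dup   [7, 0, 0, 0]
add   [7, 0, 0]
pop   [7, 0]
dup   [7, 0, 0]
add   [7, 0]
8     [7, 0, 8]
sub   [7, -8]
neg   [7, 8]
dup   [7, 8, 8]
exch  [7, 8, 8]
mul   [7, 64]
neg   [7, -64]
exch  [-64, 7]
exch  [7, -64]

[7, -64]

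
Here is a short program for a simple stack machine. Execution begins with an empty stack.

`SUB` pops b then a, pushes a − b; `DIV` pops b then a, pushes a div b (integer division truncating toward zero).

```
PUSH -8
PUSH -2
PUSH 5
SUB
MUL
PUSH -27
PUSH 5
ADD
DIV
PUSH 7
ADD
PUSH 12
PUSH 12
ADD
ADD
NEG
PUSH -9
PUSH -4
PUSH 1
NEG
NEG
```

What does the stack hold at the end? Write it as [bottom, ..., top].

PUSH -8  : -8
PUSH -2  : -8 -2
PUSH 5   : -8 -2 5
SUB      : -8 -7
MUL      : 56
PUSH -27 : 56 -27
PUSH 5   : 56 -27 5
ADD      : 56 -22
DIV      : -2
PUSH 7   : -2 7
ADD      : 5
PUSH 12  : 5 12
PUSH 12  : 5 12 12
ADD      : 5 24
ADD      : 29
NEG      : -29
PUSH -9  : -29 -9
PUSH -4  : -29 -9 -4
PUSH 1   : -29 -9 -4 1
NEG      : -29 -9 -4 -1
NEG      : -29 -9 -4 1

[-29, -9, -4, 1]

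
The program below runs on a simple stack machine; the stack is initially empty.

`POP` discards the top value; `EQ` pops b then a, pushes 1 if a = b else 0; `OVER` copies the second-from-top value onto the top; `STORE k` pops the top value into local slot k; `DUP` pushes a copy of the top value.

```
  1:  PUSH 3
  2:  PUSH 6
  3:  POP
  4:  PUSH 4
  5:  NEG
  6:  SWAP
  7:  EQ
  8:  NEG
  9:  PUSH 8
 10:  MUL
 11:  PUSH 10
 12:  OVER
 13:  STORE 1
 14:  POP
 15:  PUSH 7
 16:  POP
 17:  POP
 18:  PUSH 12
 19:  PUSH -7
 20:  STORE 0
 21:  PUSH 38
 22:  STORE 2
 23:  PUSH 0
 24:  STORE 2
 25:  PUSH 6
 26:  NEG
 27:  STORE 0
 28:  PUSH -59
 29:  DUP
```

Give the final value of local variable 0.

PUSH 3   -> 3
PUSH 6   -> 3 6
POP      -> 3
PUSH 4   -> 3 4
NEG      -> 3 -4
SWAP     -> -4 3
EQ       -> 0
NEG      -> 0
PUSH 8   -> 0 8
MUL      -> 0
PUSH 10  -> 0 10
OVER     -> 0 10 0
STORE 1  -> 0 10
POP      -> 0
PUSH 7   -> 0 7
POP      -> 0
POP      -> (empty)
PUSH 12  -> 12
PUSH -7  -> 12 -7
STORE 0  -> 12
PUSH 38  -> 12 38
STORE 2  -> 12
PUSH 0   -> 12 0
STORE 2  -> 12
PUSH 6   -> 12 6
NEG      -> 12 -6
STORE 0  -> 12
PUSH -59 -> 12 -59
DUP      -> 12 -59 -59

-6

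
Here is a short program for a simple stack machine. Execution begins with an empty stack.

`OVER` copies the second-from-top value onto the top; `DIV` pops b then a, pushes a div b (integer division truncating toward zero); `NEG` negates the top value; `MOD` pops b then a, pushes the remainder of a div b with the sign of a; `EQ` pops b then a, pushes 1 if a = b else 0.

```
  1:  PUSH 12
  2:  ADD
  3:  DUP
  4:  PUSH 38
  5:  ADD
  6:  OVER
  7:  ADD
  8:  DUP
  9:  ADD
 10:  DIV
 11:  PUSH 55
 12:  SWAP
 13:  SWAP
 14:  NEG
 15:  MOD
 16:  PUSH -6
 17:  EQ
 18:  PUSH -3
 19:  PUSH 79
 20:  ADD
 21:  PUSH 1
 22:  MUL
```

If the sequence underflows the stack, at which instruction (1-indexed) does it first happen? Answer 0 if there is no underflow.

2

PUSH 12 -> [12]
ADD  — needs 2 operands, stack has 1 → underflow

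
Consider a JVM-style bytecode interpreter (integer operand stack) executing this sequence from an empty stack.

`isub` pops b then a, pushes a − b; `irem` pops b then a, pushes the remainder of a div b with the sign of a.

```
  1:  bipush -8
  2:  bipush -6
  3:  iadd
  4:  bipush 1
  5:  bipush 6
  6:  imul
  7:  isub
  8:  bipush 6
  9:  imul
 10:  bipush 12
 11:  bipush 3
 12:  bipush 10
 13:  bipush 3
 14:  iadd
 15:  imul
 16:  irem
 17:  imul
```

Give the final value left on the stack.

-1440

bipush -8 -> [-8]
bipush -6 -> [-8, -6]
iadd      -> [-14]
bipush 1  -> [-14, 1]
bipush 6  -> [-14, 1, 6]
imul      -> [-14, 6]
isub      -> [-20]
bipush 6  -> [-20, 6]
imul      -> [-120]
bipush 12 -> [-120, 12]
bipush 3  -> [-120, 12, 3]
bipush 10 -> [-120, 12, 3, 10]
bipush 3  -> [-120, 12, 3, 10, 3]
iadd      -> [-120, 12, 3, 13]
imul      -> [-120, 12, 39]
irem      -> [-120, 12]
imul      -> [-1440]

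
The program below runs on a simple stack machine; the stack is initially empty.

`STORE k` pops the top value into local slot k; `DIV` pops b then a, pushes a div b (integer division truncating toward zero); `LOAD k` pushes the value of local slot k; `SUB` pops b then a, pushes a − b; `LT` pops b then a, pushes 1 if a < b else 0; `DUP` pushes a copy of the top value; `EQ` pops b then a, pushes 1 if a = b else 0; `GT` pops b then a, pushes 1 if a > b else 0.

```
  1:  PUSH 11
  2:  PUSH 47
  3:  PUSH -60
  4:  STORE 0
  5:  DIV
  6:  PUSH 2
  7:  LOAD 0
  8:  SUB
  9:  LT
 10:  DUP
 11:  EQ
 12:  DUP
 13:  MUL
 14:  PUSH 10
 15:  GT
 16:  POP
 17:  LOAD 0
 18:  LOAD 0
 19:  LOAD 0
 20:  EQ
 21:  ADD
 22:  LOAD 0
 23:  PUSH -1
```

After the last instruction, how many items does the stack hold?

3

PUSH 11  : [11]
PUSH 47  : [11, 47]
PUSH -60 : [11, 47, -60]
STORE 0  : [11, 47]
DIV      : [0]
PUSH 2   : [0, 2]
LOAD 0   : [0, 2, -60]
SUB      : [0, 62]
LT       : [1]
DUP      : [1, 1]
EQ       : [1]
DUP      : [1, 1]
MUL      : [1]
PUSH 10  : [1, 10]
GT       : [0]
POP      : []
LOAD 0   : [-60]
LOAD 0   : [-60, -60]
LOAD 0   : [-60, -60, -60]
EQ       : [-60, 1]
ADD      : [-59]
LOAD 0   : [-59, -60]
PUSH -1  : [-59, -60, -1]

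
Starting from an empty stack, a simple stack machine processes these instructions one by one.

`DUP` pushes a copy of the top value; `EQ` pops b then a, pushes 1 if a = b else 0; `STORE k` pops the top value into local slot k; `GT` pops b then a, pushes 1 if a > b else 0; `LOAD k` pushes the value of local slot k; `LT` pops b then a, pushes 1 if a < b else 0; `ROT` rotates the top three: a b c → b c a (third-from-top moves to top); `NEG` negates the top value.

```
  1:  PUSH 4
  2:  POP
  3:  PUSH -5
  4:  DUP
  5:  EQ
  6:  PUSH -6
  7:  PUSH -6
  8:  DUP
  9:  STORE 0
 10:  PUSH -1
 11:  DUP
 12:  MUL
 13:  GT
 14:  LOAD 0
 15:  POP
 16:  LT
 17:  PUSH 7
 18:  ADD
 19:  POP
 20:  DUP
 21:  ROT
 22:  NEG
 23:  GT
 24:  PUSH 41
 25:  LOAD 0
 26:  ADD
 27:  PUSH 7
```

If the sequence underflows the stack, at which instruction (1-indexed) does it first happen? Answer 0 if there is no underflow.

PUSH 4   4
POP      (empty)
PUSH -5  -5
DUP      -5 -5
EQ       1
PUSH -6  1 -6
PUSH -6  1 -6 -6
DUP      1 -6 -6 -6
STORE 0  1 -6 -6
PUSH -1  1 -6 -6 -1
DUP      1 -6 -6 -1 -1
MUL      1 -6 -6 1
GT       1 -6 0
LOAD 0   1 -6 0 -6
POP      1 -6 0
LT       1 1
PUSH 7   1 1 7
ADD      1 8
POP      1
DUP      1 1
ROT  — needs 3 operands, stack has 2 → underflow

21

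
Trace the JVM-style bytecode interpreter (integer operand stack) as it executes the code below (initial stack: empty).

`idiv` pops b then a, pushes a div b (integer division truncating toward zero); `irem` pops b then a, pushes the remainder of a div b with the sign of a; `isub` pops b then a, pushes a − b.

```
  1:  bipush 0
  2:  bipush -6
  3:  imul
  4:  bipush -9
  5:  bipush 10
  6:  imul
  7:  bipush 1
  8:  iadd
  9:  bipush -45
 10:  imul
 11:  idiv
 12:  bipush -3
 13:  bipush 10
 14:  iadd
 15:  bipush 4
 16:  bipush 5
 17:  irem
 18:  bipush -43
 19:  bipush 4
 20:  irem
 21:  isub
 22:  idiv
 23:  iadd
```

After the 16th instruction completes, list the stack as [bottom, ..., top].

[0, 7, 4, 5]

bipush 0    0
bipush -6   0 -6
imul        0
bipush -9   0 -9
bipush 10   0 -9 10
imul        0 -90
bipush 1    0 -90 1
iadd        0 -89
bipush -45  0 -89 -45
imul        0 4005
idiv        0
bipush -3   0 -3
bipush 10   0 -3 10
iadd        0 7
bipush 4    0 7 4
bipush 5    0 7 4 5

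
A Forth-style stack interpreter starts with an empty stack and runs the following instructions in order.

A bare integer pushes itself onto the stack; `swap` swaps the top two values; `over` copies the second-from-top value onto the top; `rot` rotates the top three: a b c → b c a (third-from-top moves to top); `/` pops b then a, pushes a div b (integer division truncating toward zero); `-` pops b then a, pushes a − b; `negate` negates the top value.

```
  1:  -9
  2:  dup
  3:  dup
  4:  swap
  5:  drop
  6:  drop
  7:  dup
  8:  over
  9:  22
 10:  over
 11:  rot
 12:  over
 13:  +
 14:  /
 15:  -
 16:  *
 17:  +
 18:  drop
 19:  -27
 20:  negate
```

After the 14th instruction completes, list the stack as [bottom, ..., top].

-9    [-9]
dup   [-9, -9]
dup   [-9, -9, -9]
swap  [-9, -9, -9]
drop  [-9, -9]
drop  [-9]
dup   [-9, -9]
over  [-9, -9, -9]
22    [-9, -9, -9, 22]
over  [-9, -9, -9, 22, -9]
rot   [-9, -9, 22, -9, -9]
over  [-9, -9, 22, -9, -9, -9]
+     [-9, -9, 22, -9, -18]
/     [-9, -9, 22, 0]

[-9, -9, 22, 0]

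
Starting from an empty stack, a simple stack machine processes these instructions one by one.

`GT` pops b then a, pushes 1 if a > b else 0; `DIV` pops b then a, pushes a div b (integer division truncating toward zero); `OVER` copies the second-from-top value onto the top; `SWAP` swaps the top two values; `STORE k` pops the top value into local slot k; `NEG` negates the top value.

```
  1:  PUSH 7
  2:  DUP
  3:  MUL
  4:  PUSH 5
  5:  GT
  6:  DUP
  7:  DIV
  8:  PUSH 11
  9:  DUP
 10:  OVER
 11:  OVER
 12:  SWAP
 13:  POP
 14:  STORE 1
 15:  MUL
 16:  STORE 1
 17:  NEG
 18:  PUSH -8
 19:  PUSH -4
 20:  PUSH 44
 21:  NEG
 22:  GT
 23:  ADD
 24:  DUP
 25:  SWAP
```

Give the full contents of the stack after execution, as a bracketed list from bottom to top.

PUSH 7  -> [7]
DUP     -> [7, 7]
MUL     -> [49]
PUSH 5  -> [49, 5]
GT      -> [1]
DUP     -> [1, 1]
DIV     -> [1]
PUSH 11 -> [1, 11]
DUP     -> [1, 11, 11]
OVER    -> [1, 11, 11, 11]
OVER    -> [1, 11, 11, 11, 11]
SWAP    -> [1, 11, 11, 11, 11]
POP     -> [1, 11, 11, 11]
STORE 1 -> [1, 11, 11]
MUL     -> [1, 121]
STORE 1 -> [1]
NEG     -> [-1]
PUSH -8 -> [-1, -8]
PUSH -4 -> [-1, -8, -4]
PUSH 44 -> [-1, -8, -4, 44]
NEG     -> [-1, -8, -4, -44]
GT      -> [-1, -8, 1]
ADD     -> [-1, -7]
DUP     -> [-1, -7, -7]
SWAP    -> [-1, -7, -7]

[-1, -7, -7]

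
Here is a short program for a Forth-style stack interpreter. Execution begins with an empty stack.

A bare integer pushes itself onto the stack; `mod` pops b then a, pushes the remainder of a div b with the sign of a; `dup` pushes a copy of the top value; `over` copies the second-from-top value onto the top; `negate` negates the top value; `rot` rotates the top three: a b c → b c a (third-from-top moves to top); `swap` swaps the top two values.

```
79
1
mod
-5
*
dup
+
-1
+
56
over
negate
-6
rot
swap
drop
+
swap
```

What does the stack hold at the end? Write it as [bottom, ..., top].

79     : 79
1      : 79 1
mod    : 0
-5     : 0 -5
*      : 0
dup    : 0 0
+      : 0
-1     : 0 -1
+      : -1
56     : -1 56
over   : -1 56 -1
negate : -1 56 1
-6     : -1 56 1 -6
rot    : -1 1 -6 56
swap   : -1 1 56 -6
drop   : -1 1 56
+      : -1 57
swap   : 57 -1

[57, -1]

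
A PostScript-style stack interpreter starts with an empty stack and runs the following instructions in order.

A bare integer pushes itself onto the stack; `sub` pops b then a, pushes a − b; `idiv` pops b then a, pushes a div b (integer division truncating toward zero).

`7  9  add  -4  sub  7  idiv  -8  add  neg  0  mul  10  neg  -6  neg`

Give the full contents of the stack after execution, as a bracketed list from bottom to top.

7    → [7]
9    → [7, 9]
add  → [16]
-4   → [16, -4]
sub  → [20]
7    → [20, 7]
idiv → [2]
-8   → [2, -8]
add  → [-6]
neg  → [6]
0    → [6, 0]
mul  → [0]
10   → [0, 10]
neg  → [0, -10]
-6   → [0, -10, -6]
neg  → [0, -10, 6]

[0, -10, 6]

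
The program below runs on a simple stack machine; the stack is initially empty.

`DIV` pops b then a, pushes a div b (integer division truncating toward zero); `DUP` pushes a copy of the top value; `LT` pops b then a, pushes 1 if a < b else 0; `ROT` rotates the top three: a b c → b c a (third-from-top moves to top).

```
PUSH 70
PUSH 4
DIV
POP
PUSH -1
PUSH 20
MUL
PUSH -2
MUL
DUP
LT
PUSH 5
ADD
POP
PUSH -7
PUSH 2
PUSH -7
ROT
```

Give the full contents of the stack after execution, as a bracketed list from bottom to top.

PUSH 70  [70]
PUSH 4   [70, 4]
DIV      [17]
POP      []
PUSH -1  [-1]
PUSH 20  [-1, 20]
MUL      [-20]
PUSH -2  [-20, -2]
MUL      [40]
DUP      [40, 40]
LT       [0]
PUSH 5   [0, 5]
ADD      [5]
POP      []
PUSH -7  [-7]
PUSH 2   [-7, 2]
PUSH -7  [-7, 2, -7]
ROT      [2, -7, -7]

[2, -7, -7]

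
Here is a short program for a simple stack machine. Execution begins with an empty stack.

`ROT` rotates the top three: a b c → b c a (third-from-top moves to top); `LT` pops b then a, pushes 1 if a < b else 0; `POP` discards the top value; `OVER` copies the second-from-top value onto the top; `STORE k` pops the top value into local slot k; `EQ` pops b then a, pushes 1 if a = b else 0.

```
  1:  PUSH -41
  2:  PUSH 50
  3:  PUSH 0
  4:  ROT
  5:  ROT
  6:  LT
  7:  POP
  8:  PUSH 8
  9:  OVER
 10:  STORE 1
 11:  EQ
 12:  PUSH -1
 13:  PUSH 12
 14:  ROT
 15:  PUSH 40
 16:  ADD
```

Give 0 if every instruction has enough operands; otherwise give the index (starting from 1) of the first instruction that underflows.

0

PUSH -41 : [-41]
PUSH 50  : [-41, 50]
PUSH 0   : [-41, 50, 0]
ROT      : [50, 0, -41]
ROT      : [0, -41, 50]
LT       : [0, 1]
POP      : [0]
PUSH 8   : [0, 8]
OVER     : [0, 8, 0]
STORE 1  : [0, 8]
EQ       : [0]
PUSH -1  : [0, -1]
PUSH 12  : [0, -1, 12]
ROT      : [-1, 12, 0]
PUSH 40  : [-1, 12, 0, 40]
ADD      : [-1, 12, 40]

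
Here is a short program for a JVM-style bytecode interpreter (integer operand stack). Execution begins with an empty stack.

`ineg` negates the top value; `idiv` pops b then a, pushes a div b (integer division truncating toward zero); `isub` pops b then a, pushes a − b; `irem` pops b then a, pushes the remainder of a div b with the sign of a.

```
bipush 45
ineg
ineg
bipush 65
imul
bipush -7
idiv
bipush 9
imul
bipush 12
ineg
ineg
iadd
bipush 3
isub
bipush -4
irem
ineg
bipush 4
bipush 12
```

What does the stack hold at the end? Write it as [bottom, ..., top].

bipush 45 → [45]
ineg      → [-45]
ineg      → [45]
bipush 65 → [45, 65]
imul      → [2925]
bipush -7 → [2925, -7]
idiv      → [-417]
bipush 9  → [-417, 9]
imul      → [-3753]
bipush 12 → [-3753, 12]
ineg      → [-3753, -12]
ineg      → [-3753, 12]
iadd      → [-3741]
bipush 3  → [-3741, 3]
isub      → [-3744]
bipush -4 → [-3744, -4]
irem      → [0]
ineg      → [0]
bipush 4  → [0, 4]
bipush 12 → [0, 4, 12]

[0, 4, 12]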